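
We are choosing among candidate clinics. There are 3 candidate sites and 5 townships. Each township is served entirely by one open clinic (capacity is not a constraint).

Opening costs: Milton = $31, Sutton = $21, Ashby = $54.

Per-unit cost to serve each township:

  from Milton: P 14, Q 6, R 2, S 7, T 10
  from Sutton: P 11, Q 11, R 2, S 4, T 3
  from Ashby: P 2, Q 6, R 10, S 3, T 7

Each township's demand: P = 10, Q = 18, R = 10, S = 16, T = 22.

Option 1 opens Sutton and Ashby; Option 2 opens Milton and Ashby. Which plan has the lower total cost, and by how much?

Option 1 is cheaper by 98.

Option 1: {Sutton, Ashby}: P→Ashby 2·10=20, Q→Ashby 6·18=108, R→Sutton 2·10=20, S→Ashby 3·16=48, T→Sutton 3·22=66. Service 262; fixed 75; total 337.
Option 2: {Milton, Ashby}: P→Ashby 2·10=20, Q→Milton 6·18=108, R→Milton 2·10=20, S→Ashby 3·16=48, T→Ashby 7·22=154. Service 350; fixed 85; total 435.
Difference: |337 − 435| = 98.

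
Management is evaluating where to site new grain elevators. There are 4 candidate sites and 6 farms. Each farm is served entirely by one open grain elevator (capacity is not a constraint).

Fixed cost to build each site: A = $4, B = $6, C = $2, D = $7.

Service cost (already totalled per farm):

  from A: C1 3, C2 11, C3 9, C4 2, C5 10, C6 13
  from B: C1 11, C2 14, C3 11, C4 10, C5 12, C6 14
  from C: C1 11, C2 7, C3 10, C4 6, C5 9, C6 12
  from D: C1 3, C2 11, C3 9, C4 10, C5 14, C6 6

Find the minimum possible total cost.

Minimum total cost: 48

For any fixed open set, each farm goes to its cheapest open site; total = fixed + service.
{A, C}: C1→A 3, C2→C 7, C3→A 9, C4→A 2, C5→C 9, C6→C 12. Service 42; fixed 6; total 48.
{A, C, D}: C1→A 3, C2→C 7, C3→A 9, C4→A 2, C5→C 9, C6→D 6. Service 36; fixed 13; total 49.
{C, D}: C1→D 3, C2→C 7, C3→D 9, C4→C 6, C5→C 9, C6→D 6. Service 40; fixed 9; total 49.
{A, B, C, D}: service 36 + fixed 19 = 55
No other subset beats 48.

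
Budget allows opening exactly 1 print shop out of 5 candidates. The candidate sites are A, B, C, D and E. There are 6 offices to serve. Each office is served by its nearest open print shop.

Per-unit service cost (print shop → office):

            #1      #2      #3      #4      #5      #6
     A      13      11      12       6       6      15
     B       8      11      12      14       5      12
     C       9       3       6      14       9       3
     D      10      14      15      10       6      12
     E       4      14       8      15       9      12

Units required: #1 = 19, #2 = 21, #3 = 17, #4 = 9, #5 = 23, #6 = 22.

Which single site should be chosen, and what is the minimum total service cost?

With exactly 1 open, each office uses its cheapest among the chosen.
{C}: #1→C 9·19=171, #2→C 3·21=63, #3→C 6·17=102, #4→C 14·9=126, #5→C 9·23=207, #6→C 3·22=66. Service cost 735.
{B}: service cost 1092
{E}: service cost 1112
Among all 5 size-1 choices, {C} is lowest.

Choose C only; total service cost 735.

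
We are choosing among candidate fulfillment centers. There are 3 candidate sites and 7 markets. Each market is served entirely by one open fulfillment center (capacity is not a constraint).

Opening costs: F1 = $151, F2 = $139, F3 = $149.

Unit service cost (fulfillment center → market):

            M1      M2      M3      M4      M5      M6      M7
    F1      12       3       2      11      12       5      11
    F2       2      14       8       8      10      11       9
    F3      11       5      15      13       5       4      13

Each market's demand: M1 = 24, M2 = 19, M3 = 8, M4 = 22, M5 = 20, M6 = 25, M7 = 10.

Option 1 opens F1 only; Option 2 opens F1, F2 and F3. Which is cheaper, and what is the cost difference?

Option 2 is cheaper by 203.

Option 1: {F1}: M1→F1 12·24=288, M2→F1 3·19=57, M3→F1 2·8=16, M4→F1 11·22=242, M5→F1 12·20=240, M6→F1 5·25=125, M7→F1 11·10=110. Service 1078; fixed 151; total 1229.
Option 2: {F1, F2, F3}: M1→F2 2·24=48, M2→F1 3·19=57, M3→F1 2·8=16, M4→F2 8·22=176, M5→F3 5·20=100, M6→F3 4·25=100, M7→F2 9·10=90. Service 587; fixed 439; total 1026.
Difference: |1229 − 1026| = 203.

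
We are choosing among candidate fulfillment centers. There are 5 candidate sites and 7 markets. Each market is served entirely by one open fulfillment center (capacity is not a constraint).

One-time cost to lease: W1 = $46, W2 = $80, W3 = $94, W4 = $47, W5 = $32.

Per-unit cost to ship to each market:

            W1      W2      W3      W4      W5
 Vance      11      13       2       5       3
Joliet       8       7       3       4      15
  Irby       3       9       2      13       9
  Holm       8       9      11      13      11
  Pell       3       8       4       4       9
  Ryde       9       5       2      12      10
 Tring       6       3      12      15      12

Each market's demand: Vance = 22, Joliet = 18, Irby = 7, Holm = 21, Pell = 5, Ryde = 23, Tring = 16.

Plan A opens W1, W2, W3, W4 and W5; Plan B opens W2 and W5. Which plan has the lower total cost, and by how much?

Plan A: {W1, W2, W3, W4, W5}: Vance→W3 2·22=44, Joliet→W3 3·18=54, Irby→W3 2·7=14, Holm→W1 8·21=168, Pell→W1 3·5=15, Ryde→W3 2·23=46, Tring→W2 3·16=48. Service 389; fixed 299; total 688.
Plan B: {W2, W5}: Vance→W5 3·22=66, Joliet→W2 7·18=126, Irby→W2 9·7=63, Holm→W2 9·21=189, Pell→W2 8·5=40, Ryde→W2 5·23=115, Tring→W2 3·16=48. Service 647; fixed 112; total 759.
Difference: |688 − 759| = 71.

Plan A is cheaper by 71.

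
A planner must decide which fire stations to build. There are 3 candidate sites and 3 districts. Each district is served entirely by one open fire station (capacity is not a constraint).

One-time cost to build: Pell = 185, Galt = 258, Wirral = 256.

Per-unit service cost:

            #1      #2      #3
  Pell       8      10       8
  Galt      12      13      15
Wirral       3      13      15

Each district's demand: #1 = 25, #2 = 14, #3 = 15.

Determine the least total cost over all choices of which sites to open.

Minimum total cost: 645

For any fixed open set, each district goes to its cheapest open site; total = fixed + service.
{Pell}: #1→Pell 8·25=200, #2→Pell 10·14=140, #3→Pell 8·15=120. Service 460; fixed 185; total 645.
{Wirral}: #1→Wirral 3·25=75, #2→Wirral 13·14=182, #3→Wirral 15·15=225. Service 482; fixed 256; total 738.
{Pell, Wirral}: #1→Wirral 3·25=75, #2→Pell 10·14=140, #3→Pell 8·15=120. Service 335; fixed 441; total 776.
{Pell, Galt, Wirral}: #1→Wirral 3·25=75, #2→Pell 10·14=140, #3→Pell 8·15=120. Service 335; fixed 699; total 1034.
No other subset beats 645.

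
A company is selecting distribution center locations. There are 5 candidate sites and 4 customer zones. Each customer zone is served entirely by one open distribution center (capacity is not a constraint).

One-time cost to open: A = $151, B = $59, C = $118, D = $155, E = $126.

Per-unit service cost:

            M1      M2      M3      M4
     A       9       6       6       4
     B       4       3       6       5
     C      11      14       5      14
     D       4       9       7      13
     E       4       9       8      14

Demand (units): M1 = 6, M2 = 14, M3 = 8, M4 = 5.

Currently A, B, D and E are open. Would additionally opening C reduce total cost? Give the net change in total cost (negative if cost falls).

Current service cost with {A, B, D, E}: 134.
Adding C: each customer zone re-picks its cheapest; new service cost 126, saving 8.
Extra fixed cost: 118. Net change = 118 − 8 = 110.
(Totals: 625 → 735.)

No — net change +110 (cost rises by 110).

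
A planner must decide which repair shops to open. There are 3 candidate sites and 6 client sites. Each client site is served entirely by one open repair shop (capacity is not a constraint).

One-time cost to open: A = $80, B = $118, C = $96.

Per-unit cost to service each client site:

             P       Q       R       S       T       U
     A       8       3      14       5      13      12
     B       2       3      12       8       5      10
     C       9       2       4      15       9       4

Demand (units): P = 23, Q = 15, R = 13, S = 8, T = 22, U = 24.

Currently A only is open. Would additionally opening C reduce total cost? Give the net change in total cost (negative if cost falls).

Yes — net change −329 (cost falls by 329).

Current service cost with {A}: 1025.
Adding C: each client site re-picks its cheapest; new service cost 600, saving 425.
Extra fixed cost: 96. Net change = 96 − 425 = -329.
(Totals: 1105 → 776.)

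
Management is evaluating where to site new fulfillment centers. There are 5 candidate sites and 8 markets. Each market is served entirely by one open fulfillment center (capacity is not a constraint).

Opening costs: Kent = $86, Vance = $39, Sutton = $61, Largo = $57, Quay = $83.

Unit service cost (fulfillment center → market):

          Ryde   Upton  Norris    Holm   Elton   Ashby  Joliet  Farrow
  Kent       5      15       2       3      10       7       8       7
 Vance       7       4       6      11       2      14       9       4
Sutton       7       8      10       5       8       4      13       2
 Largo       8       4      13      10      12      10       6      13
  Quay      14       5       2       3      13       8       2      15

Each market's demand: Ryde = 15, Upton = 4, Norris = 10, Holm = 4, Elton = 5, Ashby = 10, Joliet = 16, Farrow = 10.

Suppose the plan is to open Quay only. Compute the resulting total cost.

Each market is assigned to its cheapest site among the open ones.
{Quay}: Ryde→Quay 14·15=210, Upton→Quay 5·4=20, Norris→Quay 2·10=20, Holm→Quay 3·4=12, Elton→Quay 13·5=65, Ashby→Quay 8·10=80, Joliet→Quay 2·16=32, Farrow→Quay 15·10=150. Service 589; fixed 83; total 672.

Total cost: 672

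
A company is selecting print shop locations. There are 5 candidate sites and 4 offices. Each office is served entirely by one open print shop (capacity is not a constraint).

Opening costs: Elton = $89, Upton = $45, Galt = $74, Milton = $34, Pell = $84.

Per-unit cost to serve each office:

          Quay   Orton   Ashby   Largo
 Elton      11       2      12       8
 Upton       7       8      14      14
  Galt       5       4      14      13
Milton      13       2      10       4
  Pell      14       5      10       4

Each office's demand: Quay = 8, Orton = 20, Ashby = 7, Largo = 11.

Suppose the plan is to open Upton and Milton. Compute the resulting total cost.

Total cost: 289

Each office is assigned to its cheapest site among the open ones.
{Upton, Milton}: Quay→Upton 7·8=56, Orton→Milton 2·20=40, Ashby→Milton 10·7=70, Largo→Milton 4·11=44. Service 210; fixed 79; total 289.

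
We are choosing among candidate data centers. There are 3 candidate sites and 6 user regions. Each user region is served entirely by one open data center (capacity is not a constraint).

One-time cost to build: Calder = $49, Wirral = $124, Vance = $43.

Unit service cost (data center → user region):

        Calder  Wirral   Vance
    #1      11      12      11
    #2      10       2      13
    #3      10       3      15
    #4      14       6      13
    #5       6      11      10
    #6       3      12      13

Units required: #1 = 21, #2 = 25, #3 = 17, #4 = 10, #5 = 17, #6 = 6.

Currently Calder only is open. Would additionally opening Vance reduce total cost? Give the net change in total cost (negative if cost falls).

Current service cost with {Calder}: 911.
Adding Vance: each user region re-picks its cheapest; new service cost 901, saving 10.
Extra fixed cost: 43. Net change = 43 − 10 = 33.
(Totals: 960 → 993.)

No — net change +33 (cost rises by 33).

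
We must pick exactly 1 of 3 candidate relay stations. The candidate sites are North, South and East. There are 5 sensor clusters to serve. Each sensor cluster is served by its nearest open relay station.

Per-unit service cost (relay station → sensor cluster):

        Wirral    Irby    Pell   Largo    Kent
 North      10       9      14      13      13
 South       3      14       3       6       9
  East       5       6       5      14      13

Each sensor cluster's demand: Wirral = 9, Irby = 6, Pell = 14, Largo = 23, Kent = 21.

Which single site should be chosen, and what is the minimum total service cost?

Choose South only; total service cost 480.

With exactly 1 open, each sensor cluster uses its cheapest among the chosen.
{South}: Wirral→South 3·9=27, Irby→South 14·6=84, Pell→South 3·14=42, Largo→South 6·23=138, Kent→South 9·21=189. Service cost 480.
{East}: service cost 746
{North}: service cost 912
Among all 3 size-1 choices, {South} is lowest.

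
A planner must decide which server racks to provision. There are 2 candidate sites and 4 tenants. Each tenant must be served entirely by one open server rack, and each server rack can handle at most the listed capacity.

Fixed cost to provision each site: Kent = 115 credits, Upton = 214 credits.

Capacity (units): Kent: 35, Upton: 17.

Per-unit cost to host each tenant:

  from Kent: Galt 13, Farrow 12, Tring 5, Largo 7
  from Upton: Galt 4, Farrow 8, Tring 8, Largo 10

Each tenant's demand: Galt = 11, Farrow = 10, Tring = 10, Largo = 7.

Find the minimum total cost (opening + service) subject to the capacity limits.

Open {Kent, Upton}: Galt→Upton 4·11=44, Farrow→Kent 12·10=120, Tring→Kent 5·10=50, Largo→Kent 7·7=49.
Loads: Kent carries 27/35, Upton carries 11/17. Service 263; fixed 329; total 592.
Next best feasible plan costs 651.

Minimum total cost: 592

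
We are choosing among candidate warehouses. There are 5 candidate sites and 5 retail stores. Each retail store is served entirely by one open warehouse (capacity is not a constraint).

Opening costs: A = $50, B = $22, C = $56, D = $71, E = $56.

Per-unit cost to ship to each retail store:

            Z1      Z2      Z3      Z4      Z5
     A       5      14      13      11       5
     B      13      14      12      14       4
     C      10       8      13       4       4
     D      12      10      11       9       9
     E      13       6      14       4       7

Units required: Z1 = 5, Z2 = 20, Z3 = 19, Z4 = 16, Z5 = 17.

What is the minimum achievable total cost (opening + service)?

Minimum total cost: 623

For any fixed open set, each retail store goes to its cheapest open site; total = fixed + service.
{B, E}: Z1→B 13·5=65, Z2→E 6·20=120, Z3→B 12·19=228, Z4→E 4·16=64, Z5→B 4·17=68. Service 545; fixed 78; total 623.
{A, B, E}: Z1→A 5·5=25, Z2→E 6·20=120, Z3→B 12·19=228, Z4→E 4·16=64, Z5→B 4·17=68. Service 505; fixed 128; total 633.
{C}: Z1→C 10·5=50, Z2→C 8·20=160, Z3→C 13·19=247, Z4→C 4·16=64, Z5→C 4·17=68. Service 589; fixed 56; total 645.
{A, B, C, D, E}: service 486 + fixed 255 = 741
No other subset beats 623.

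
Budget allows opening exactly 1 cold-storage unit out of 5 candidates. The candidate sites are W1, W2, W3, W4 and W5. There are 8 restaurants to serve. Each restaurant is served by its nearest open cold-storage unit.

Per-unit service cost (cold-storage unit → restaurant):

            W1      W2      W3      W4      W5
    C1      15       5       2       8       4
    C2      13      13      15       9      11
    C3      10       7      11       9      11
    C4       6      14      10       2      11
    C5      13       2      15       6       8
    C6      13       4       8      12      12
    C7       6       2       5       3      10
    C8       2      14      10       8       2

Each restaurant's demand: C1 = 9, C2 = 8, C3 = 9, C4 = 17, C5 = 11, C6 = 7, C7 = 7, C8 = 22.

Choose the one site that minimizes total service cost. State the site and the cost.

Choose W4 only; total service cost 606.

With exactly 1 open, each restaurant uses its cheapest among the chosen.
{W4}: C1→W4 8·9=72, C2→W4 9·8=72, C3→W4 9·9=81, C4→W4 2·17=34, C5→W4 6·11=66, C6→W4 12·7=84, C7→W4 3·7=21, C8→W4 8·22=176. Service cost 606.
{W5}: service cost 696
{W1}: service cost 751
Among all 5 size-1 choices, {W4} is lowest.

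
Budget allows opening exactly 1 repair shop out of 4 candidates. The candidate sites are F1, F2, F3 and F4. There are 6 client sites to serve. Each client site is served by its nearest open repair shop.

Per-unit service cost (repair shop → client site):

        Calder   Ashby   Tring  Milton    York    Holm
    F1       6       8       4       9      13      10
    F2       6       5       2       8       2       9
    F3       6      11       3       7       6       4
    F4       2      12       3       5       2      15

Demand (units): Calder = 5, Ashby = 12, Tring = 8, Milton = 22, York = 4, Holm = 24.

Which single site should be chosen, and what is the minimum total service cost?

With exactly 1 open, each client site uses its cheapest among the chosen.
{F3}: Calder→F3 6·5=30, Ashby→F3 11·12=132, Tring→F3 3·8=24, Milton→F3 7·22=154, York→F3 6·4=24, Holm→F3 4·24=96. Service cost 460.
{F2}: service cost 506
{F1}: service cost 648
Among all 4 size-1 choices, {F3} is lowest.

Choose F3 only; total service cost 460.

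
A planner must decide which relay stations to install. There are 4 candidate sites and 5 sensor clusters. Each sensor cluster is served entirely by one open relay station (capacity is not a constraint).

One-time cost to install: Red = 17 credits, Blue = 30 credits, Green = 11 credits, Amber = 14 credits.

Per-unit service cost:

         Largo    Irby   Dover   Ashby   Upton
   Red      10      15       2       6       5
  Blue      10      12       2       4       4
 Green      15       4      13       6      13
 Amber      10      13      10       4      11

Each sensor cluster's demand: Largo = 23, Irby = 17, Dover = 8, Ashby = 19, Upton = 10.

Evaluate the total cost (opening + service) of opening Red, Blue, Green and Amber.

Total cost: 502

Each sensor cluster is assigned to its cheapest site among the open ones.
{Red, Blue, Green, Amber}: Largo→Red 10·23=230, Irby→Green 4·17=68, Dover→Red 2·8=16, Ashby→Blue 4·19=76, Upton→Blue 4·10=40. Service 430; fixed 72; total 502.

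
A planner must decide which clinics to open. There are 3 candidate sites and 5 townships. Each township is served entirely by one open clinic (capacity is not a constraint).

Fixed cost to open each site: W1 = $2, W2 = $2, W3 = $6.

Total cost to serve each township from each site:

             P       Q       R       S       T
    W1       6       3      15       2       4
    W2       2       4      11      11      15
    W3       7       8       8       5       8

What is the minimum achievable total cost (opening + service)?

Minimum total cost: 26

For any fixed open set, each township goes to its cheapest open site; total = fixed + service.
{W1, W2}: P→W2 2, Q→W1 3, R→W2 11, S→W1 2, T→W1 4. Service 22; fixed 4; total 26.
{W1, W2, W3}: P→W2 2, Q→W1 3, R→W3 8, S→W1 2, T→W1 4. Service 19; fixed 10; total 29.
{W1, W3}: P→W1 6, Q→W1 3, R→W3 8, S→W1 2, T→W1 4. Service 23; fixed 8; total 31.
{W1}: service 30 + fixed 2 = 32
No other subset beats 26.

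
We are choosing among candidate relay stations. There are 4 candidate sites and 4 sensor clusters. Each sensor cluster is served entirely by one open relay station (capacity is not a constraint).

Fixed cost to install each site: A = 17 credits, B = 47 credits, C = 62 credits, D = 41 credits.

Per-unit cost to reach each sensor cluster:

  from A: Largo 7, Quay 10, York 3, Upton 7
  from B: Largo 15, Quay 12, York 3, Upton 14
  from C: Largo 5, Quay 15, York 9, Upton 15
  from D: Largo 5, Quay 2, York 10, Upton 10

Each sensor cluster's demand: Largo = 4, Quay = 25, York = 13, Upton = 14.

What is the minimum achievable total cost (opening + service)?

For any fixed open set, each sensor cluster goes to its cheapest open site; total = fixed + service.
{A, D}: Largo→D 5·4=20, Quay→D 2·25=50, York→A 3·13=39, Upton→A 7·14=98. Service 207; fixed 58; total 265.
{A, B, D}: service 207 + fixed 105 = 312
{A, C, D}: service 207 + fixed 120 = 327
{A, B, C, D}: Largo→C 5·4=20, Quay→D 2·25=50, York→A 3·13=39, Upton→A 7·14=98. Service 207; fixed 167; total 374.
No other subset beats 265.

Minimum total cost: 265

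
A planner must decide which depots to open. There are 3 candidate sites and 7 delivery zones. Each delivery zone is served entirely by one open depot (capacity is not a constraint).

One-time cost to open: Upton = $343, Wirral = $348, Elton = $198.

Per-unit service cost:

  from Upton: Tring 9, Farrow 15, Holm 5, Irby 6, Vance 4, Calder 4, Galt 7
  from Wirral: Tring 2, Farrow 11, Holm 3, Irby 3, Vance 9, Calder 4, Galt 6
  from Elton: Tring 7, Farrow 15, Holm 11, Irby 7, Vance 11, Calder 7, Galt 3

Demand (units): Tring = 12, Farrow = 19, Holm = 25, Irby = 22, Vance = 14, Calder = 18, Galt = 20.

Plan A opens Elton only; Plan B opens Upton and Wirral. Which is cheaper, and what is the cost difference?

Plan B is cheaper by 23.

Plan A: {Elton}: Tring→Elton 7·12=84, Farrow→Elton 15·19=285, Holm→Elton 11·25=275, Irby→Elton 7·22=154, Vance→Elton 11·14=154, Calder→Elton 7·18=126, Galt→Elton 3·20=60. Service 1138; fixed 198; total 1336.
Plan B: {Upton, Wirral}: Tring→Wirral 2·12=24, Farrow→Wirral 11·19=209, Holm→Wirral 3·25=75, Irby→Wirral 3·22=66, Vance→Upton 4·14=56, Calder→Upton 4·18=72, Galt→Wirral 6·20=120. Service 622; fixed 691; total 1313.
Difference: |1336 − 1313| = 23.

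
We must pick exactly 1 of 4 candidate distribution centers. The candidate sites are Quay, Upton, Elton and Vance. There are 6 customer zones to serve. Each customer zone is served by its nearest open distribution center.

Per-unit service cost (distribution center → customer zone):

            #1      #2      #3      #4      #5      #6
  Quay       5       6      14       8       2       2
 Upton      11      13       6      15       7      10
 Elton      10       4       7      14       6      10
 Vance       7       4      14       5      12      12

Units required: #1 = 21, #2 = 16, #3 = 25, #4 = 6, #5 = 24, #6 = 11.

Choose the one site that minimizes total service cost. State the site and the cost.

With exactly 1 open, each customer zone uses its cheapest among the chosen.
{Quay}: #1→Quay 5·21=105, #2→Quay 6·16=96, #3→Quay 14·25=350, #4→Quay 8·6=48, #5→Quay 2·24=48, #6→Quay 2·11=22. Service cost 669.
{Elton}: service cost 787
{Upton}: service cost 957
Among all 4 size-1 choices, {Quay} is lowest.

Choose Quay only; total service cost 669.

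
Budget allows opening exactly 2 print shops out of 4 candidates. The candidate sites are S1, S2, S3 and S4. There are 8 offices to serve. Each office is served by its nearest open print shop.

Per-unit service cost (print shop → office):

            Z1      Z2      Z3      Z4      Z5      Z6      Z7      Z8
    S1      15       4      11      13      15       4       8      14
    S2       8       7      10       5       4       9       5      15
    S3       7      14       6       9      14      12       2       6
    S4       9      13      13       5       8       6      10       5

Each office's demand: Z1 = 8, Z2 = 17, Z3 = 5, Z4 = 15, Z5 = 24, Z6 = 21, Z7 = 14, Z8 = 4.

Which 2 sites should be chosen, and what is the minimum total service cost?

Choose S1 and S2; total service cost 563.

With exactly 2 open, each office uses its cheapest among the chosen.
{S1, S2}: Z1→S2 8·8=64, Z2→S1 4·17=68, Z3→S2 10·5=50, Z4→S2 5·15=75, Z5→S2 4·24=96, Z6→S1 4·21=84, Z7→S2 5·14=70, Z8→S1 14·4=56. Service cost 563.
{S2, S3}: service cost 617
{S2, S4}: service cost 620
Among all 6 size-2 choices, {S1, S2} is lowest.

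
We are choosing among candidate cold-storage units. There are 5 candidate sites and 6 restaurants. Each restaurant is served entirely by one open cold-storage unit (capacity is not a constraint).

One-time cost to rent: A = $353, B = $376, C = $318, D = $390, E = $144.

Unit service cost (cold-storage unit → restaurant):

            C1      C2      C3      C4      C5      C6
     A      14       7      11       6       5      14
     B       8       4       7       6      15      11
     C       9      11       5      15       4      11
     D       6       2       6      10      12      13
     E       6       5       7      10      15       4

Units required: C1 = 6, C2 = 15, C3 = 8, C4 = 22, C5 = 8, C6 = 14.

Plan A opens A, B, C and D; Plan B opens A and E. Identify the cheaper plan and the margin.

Plan B is cheaper by 969.

Plan A: {A, B, C, D}: C1→D 6·6=36, C2→D 2·15=30, C3→C 5·8=40, C4→A 6·22=132, C5→C 4·8=32, C6→B 11·14=154. Service 424; fixed 1437; total 1861.
Plan B: {A, E}: C1→E 6·6=36, C2→E 5·15=75, C3→E 7·8=56, C4→A 6·22=132, C5→A 5·8=40, C6→E 4·14=56. Service 395; fixed 497; total 892.
Difference: |1861 − 892| = 969.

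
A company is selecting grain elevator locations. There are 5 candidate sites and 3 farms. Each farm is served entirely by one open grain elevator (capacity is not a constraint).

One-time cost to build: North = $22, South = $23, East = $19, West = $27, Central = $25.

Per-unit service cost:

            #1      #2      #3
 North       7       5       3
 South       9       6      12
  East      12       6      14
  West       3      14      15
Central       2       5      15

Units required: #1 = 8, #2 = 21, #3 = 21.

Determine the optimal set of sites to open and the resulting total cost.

For any fixed open set, each farm goes to its cheapest open site; total = fixed + service.
{North, Central}: #1→Central 2·8=16, #2→North 5·21=105, #3→North 3·21=63. Service 184; fixed 47; total 231.
{North, West}: #1→West 3·8=24, #2→North 5·21=105, #3→North 3·21=63. Service 192; fixed 49; total 241.
{North}: #1→North 7·8=56, #2→North 5·21=105, #3→North 3·21=63. Service 224; fixed 22; total 246.
{North, South, East, West, Central}: service 184 + fixed 116 = 300
No other subset beats 231.

Open North and Central; minimum total cost 231.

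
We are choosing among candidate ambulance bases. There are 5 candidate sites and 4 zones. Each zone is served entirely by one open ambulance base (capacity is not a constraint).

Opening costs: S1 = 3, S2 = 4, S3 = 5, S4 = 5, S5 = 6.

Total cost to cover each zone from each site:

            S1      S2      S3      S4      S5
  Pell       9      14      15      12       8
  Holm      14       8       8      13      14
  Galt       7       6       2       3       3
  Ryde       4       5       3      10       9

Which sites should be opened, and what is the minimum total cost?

For any fixed open set, each zone goes to its cheapest open site; total = fixed + service.
{S1, S3}: Pell→S1 9, Holm→S3 8, Galt→S3 2, Ryde→S3 3. Service 22; fixed 8; total 30.
{S3, S5}: service 21 + fixed 11 = 32
{S3}: Pell→S3 15, Holm→S3 8, Galt→S3 2, Ryde→S3 3. Service 28; fixed 5; total 33.
{S1, S2, S3, S4, S5}: Pell→S5 8, Holm→S2 8, Galt→S3 2, Ryde→S3 3. Service 21; fixed 23; total 44.
No other subset beats 30.

Open S1 and S3; minimum total cost 30.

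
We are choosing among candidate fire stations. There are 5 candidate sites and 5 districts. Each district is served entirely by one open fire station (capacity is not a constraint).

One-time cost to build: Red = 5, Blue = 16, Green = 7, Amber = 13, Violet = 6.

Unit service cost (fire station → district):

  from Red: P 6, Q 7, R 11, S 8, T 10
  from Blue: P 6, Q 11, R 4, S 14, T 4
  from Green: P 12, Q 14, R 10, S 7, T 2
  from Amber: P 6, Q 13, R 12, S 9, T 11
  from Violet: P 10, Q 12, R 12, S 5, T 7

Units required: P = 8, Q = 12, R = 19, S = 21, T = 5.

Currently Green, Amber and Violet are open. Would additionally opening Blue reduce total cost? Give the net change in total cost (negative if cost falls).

Current service cost with {Green, Amber, Violet}: 497.
Adding Blue: each district re-picks its cheapest; new service cost 371, saving 126.
Extra fixed cost: 16. Net change = 16 − 126 = -110.
(Totals: 523 → 413.)

Yes — net change −110 (cost falls by 110).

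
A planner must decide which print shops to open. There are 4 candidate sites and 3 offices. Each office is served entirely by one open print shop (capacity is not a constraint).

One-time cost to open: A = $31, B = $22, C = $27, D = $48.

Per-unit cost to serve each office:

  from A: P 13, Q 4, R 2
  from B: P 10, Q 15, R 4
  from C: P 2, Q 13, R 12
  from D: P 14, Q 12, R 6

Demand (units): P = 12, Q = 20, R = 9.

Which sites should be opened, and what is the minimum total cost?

Open A and C; minimum total cost 180.

For any fixed open set, each office goes to its cheapest open site; total = fixed + service.
{A, C}: P→C 2·12=24, Q→A 4·20=80, R→A 2·9=18. Service 122; fixed 58; total 180.
{A, B, C}: P→C 2·12=24, Q→A 4·20=80, R→A 2·9=18. Service 122; fixed 80; total 202.
{A, C, D}: service 122 + fixed 106 = 228
{A, B, C, D}: service 122 + fixed 128 = 250
No other subset beats 180.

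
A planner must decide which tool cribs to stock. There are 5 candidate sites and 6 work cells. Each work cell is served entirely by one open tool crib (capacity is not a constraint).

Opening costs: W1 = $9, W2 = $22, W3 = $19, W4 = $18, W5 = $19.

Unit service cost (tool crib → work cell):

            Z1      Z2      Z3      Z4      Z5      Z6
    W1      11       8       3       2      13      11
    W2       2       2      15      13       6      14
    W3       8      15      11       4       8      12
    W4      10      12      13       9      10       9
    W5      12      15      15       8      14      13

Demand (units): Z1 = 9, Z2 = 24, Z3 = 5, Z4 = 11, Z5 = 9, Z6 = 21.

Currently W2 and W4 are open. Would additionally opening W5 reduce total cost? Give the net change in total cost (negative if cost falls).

No — net change +8 (cost rises by 8).

Current service cost with {W2, W4}: 473.
Adding W5: each work cell re-picks its cheapest; new service cost 462, saving 11.
Extra fixed cost: 19. Net change = 19 − 11 = 8.
(Totals: 513 → 521.)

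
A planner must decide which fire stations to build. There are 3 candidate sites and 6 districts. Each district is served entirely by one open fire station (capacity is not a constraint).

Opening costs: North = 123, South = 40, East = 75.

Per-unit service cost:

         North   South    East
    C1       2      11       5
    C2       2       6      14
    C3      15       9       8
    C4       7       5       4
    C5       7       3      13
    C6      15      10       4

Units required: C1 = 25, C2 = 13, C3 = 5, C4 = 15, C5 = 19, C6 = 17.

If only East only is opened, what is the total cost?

Each district is assigned to its cheapest site among the open ones.
{East}: C1→East 5·25=125, C2→East 14·13=182, C3→East 8·5=40, C4→East 4·15=60, C5→East 13·19=247, C6→East 4·17=68. Service 722; fixed 75; total 797.

Total cost: 797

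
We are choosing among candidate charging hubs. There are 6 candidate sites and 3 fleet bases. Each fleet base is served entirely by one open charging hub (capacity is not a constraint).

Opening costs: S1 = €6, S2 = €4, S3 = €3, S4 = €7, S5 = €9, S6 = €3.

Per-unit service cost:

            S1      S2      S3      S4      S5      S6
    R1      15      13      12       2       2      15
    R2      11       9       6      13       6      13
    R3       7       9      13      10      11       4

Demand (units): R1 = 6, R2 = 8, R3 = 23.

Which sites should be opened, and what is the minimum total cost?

For any fixed open set, each fleet base goes to its cheapest open site; total = fixed + service.
{S5, S6}: R1→S5 2·6=12, R2→S5 6·8=48, R3→S6 4·23=92. Service 152; fixed 12; total 164.
{S3, S4, S6}: R1→S4 2·6=12, R2→S3 6·8=48, R3→S6 4·23=92. Service 152; fixed 13; total 165.
{S3, S5, S6}: R1→S5 2·6=12, R2→S3 6·8=48, R3→S6 4·23=92. Service 152; fixed 15; total 167.
{S1, S2, S3, S4, S5, S6}: service 152 + fixed 32 = 184
No other subset beats 164.

Open S5 and S6; minimum total cost 164.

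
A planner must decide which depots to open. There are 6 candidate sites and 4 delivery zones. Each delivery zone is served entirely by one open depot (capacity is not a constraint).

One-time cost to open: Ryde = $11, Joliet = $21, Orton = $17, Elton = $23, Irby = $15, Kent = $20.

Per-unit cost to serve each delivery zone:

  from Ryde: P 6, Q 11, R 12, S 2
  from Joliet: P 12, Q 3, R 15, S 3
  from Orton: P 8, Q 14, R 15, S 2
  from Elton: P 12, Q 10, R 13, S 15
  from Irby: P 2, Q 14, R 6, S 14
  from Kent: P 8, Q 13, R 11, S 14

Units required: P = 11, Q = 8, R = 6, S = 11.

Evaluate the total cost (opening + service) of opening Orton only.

Each delivery zone is assigned to its cheapest site among the open ones.
{Orton}: P→Orton 8·11=88, Q→Orton 14·8=112, R→Orton 15·6=90, S→Orton 2·11=22. Service 312; fixed 17; total 329.

Total cost: 329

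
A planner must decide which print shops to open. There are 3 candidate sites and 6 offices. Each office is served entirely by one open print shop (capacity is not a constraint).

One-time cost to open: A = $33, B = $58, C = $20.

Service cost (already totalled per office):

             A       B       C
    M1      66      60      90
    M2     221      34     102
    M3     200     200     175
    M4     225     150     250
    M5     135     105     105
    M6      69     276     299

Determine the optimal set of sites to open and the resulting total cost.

For any fixed open set, each office goes to its cheapest open site; total = fixed + service.
{A, B, C}: M1→B 60, M2→B 34, M3→C 175, M4→B 150, M5→B 105, M6→A 69. Service 593; fixed 111; total 704.
{A, B}: service 618 + fixed 91 = 709
{A, C}: service 742 + fixed 53 = 795
{C}: service 1021 + fixed 20 = 1041
No other subset beats 704.

Open A, B and C; minimum total cost 704.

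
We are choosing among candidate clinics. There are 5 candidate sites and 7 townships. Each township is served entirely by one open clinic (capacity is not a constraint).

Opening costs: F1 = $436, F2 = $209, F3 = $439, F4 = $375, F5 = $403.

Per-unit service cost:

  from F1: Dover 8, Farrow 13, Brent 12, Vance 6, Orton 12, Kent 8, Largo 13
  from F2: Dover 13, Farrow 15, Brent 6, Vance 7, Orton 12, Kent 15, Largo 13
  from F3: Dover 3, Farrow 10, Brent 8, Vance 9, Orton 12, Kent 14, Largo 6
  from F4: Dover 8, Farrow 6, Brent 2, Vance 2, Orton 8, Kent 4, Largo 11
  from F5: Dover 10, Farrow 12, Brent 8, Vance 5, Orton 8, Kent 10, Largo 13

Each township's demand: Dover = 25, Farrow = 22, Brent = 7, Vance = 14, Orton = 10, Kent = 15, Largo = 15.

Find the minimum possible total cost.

Minimum total cost: 1054

For any fixed open set, each township goes to its cheapest open site; total = fixed + service.
{F4}: Dover→F4 8·25=200, Farrow→F4 6·22=132, Brent→F4 2·7=14, Vance→F4 2·14=28, Orton→F4 8·10=80, Kent→F4 4·15=60, Largo→F4 11·15=165. Service 679; fixed 375; total 1054.
{F2, F4}: service 679 + fixed 584 = 1263
{F3, F4}: service 479 + fixed 814 = 1293
{F1, F2, F3, F4, F5}: service 479 + fixed 1862 = 2341
No other subset beats 1054.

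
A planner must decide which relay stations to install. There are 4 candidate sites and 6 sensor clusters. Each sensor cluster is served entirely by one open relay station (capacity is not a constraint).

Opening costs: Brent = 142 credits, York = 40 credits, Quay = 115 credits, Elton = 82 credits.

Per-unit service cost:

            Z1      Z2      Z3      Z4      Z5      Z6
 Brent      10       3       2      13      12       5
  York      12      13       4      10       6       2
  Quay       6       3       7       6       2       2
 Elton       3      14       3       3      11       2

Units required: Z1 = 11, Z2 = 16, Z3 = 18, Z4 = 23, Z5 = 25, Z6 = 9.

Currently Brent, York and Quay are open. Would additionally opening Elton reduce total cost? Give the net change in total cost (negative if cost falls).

Yes — net change −20 (cost falls by 20).

Current service cost with {Brent, York, Quay}: 356.
Adding Elton: each sensor cluster re-picks its cheapest; new service cost 254, saving 102.
Extra fixed cost: 82. Net change = 82 − 102 = -20.
(Totals: 653 → 633.)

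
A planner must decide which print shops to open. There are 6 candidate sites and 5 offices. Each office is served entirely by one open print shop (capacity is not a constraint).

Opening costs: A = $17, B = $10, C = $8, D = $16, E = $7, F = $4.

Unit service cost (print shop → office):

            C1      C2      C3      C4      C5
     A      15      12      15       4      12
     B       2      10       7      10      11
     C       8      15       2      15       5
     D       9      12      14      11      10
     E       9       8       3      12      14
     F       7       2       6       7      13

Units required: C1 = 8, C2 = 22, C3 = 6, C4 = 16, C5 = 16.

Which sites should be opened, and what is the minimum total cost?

For any fixed open set, each office goes to its cheapest open site; total = fixed + service.
{A, B, C, F}: C1→B 2·8=16, C2→F 2·22=44, C3→C 2·6=12, C4→A 4·16=64, C5→C 5·16=80. Service 216; fixed 39; total 255.
{A, B, C, E, F}: service 216 + fixed 46 = 262
{A, B, C, D, F}: C1→B 2·8=16, C2→F 2·22=44, C3→C 2·6=12, C4→A 4·16=64, C5→C 5·16=80. Service 216; fixed 55; total 271.
{A, B, C, D, E, F}: service 216 + fixed 62 = 278
No other subset beats 255.

Open A, B, C and F; minimum total cost 255.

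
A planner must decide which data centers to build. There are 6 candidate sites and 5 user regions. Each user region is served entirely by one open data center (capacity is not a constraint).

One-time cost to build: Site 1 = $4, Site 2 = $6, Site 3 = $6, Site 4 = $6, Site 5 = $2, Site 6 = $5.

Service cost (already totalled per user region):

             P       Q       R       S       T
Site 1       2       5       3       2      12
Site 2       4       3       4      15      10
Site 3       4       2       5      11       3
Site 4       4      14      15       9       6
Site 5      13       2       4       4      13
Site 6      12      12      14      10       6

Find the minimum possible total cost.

Minimum total cost: 22

For any fixed open set, each user region goes to its cheapest open site; total = fixed + service.
{Site 1, Site 3}: P→Site 1 2, Q→Site 3 2, R→Site 1 3, S→Site 1 2, T→Site 3 3. Service 12; fixed 10; total 22.
{Site 1, Site 3, Site 5}: P→Site 1 2, Q→Site 3 2, R→Site 1 3, S→Site 1 2, T→Site 3 3. Service 12; fixed 12; total 24.
{Site 3, Site 5}: service 17 + fixed 8 = 25
{Site 1, Site 2, Site 3, Site 4, Site 5, Site 6}: P→Site 1 2, Q→Site 3 2, R→Site 1 3, S→Site 1 2, T→Site 3 3. Service 12; fixed 29; total 41.
No other subset beats 22.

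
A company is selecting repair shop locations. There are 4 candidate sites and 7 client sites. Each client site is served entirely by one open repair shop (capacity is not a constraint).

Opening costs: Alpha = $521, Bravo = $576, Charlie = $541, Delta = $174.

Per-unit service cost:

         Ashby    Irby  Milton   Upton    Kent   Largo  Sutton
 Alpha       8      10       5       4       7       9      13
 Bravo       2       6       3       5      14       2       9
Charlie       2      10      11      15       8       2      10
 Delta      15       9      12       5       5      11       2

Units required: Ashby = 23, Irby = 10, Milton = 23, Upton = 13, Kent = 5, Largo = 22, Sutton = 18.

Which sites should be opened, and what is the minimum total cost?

For any fixed open set, each client site goes to its cheapest open site; total = fixed + service.
{Bravo}: Ashby→Bravo 2·23=46, Irby→Bravo 6·10=60, Milton→Bravo 3·23=69, Upton→Bravo 5·13=65, Kent→Bravo 14·5=70, Largo→Bravo 2·22=44, Sutton→Bravo 9·18=162. Service 516; fixed 576; total 1092.
{Bravo, Delta}: service 345 + fixed 750 = 1095
{Delta}: service 1079 + fixed 174 = 1253
{Alpha, Bravo, Charlie, Delta}: Ashby→Bravo 2·23=46, Irby→Bravo 6·10=60, Milton→Bravo 3·23=69, Upton→Alpha 4·13=52, Kent→Delta 5·5=25, Largo→Bravo 2·22=44, Sutton→Delta 2·18=36. Service 332; fixed 1812; total 2144.
No other subset beats 1092.

Open Bravo only; minimum total cost 1092.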